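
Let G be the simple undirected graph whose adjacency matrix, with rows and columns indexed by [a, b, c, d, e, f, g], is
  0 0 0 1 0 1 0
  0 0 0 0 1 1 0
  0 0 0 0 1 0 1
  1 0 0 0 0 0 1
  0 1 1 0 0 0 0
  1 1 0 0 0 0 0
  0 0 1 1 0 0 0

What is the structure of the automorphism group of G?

Every vertex has degree 2 and the graph is connected, so G is the 7-cycle C_7. C_7 has 7 rotations and 7 reflections, so Aut(C_7) ≅ D_7 of order 14.

the dihedral group of order 14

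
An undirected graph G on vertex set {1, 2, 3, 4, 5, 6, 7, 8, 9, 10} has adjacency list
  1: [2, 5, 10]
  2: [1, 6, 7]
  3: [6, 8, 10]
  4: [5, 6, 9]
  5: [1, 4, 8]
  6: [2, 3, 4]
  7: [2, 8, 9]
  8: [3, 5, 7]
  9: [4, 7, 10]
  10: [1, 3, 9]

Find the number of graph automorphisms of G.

G is 3-regular on 10 vertices with no triangles and no 4-cycles (girth 5): this is the Petersen graph. Viewing the Petersen graph as the Kneser graph K(5,2) — vertices are 2-subsets of {1,…,5}, edges join disjoint pairs — its automorphisms are exactly the permutations of the 5-element set, so Aut ≅ S_5 of order 120.

120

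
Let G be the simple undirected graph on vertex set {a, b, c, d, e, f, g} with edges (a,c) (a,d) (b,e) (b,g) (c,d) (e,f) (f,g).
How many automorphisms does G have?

48

G has two connected components, {b, e, f, g} and {a, c, d}; each is 2-regular, so G = C_4 ⊔ C_3. No automorphism exchanges components of different sizes, hence Aut(G) is the direct product D_4 × D_3, order 48.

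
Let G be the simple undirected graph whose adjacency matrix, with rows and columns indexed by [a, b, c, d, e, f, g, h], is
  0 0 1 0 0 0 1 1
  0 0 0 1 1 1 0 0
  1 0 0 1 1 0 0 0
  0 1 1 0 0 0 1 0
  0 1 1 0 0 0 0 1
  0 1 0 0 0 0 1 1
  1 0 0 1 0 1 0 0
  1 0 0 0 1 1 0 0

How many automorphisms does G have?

48

G is 3-regular and bipartite on 2^3 = 8 vertices with girth 4; it is the hypercube graph Q_3. The symmetry group of the 3-cube is the hyperoctahedral group B_3 = Z_2 ≀ S_3, of order 2^3·3! = 48.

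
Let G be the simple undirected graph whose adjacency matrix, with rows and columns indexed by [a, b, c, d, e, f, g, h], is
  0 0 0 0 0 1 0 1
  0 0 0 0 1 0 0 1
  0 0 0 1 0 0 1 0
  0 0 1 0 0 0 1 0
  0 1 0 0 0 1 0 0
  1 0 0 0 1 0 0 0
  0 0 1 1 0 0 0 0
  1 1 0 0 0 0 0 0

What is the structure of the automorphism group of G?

D_5 × D_3

G has two connected components, {a, b, e, f, h} and {c, d, g}; each is 2-regular, so G = C_5 ⊔ C_3. The components are non-isomorphic (different sizes), so Aut(G) = Aut(C_5) × Aut(C_3) = D_5 × D_3 of order 10·6 = 60.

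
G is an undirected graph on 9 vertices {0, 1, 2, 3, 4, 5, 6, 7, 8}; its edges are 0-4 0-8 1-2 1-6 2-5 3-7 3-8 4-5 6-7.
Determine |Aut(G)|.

18

G is 2-regular and connected on 9 vertices, i.e. the cycle C_9. C_9 has 9 rotations and 9 reflections, so Aut(C_9) ≅ D_9 of order 18.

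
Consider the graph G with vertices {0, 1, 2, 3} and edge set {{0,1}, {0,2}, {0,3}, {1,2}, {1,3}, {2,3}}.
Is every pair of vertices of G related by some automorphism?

Yes

All 4 vertices are pairwise adjacent: G = K_4. Any permutation of the 4 vertices preserves K_4, so Aut(K_4) = S_4 of order 4! = 24. This group acts transitively on the 4 vertices.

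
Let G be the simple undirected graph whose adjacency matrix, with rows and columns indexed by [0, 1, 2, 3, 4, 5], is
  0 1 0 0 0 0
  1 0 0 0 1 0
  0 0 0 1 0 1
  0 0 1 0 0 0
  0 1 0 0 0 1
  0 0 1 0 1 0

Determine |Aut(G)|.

The degree sequence is [1, 2, 2, 1, 2, 2]; the two degree-1 vertices 0 and 3 are the ends of a path, so G = P_6. The only nontrivial automorphism of a path is the end-to-end reflection, so Aut(G) ≅ Z_2.

2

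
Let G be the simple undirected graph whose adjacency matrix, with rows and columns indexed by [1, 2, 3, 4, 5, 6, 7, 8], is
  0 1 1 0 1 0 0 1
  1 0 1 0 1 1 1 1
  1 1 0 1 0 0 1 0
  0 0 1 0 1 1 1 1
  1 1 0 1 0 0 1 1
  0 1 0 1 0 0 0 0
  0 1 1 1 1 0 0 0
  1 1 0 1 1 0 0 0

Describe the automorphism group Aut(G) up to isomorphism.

the trivial group

The degree sequence is [4, 6, 4, 5, 5, 2, 4, 4]. Checking the degree-preserving permutations of the vertex set shows that none except the identity preserves every edge, so Aut(G) is trivial.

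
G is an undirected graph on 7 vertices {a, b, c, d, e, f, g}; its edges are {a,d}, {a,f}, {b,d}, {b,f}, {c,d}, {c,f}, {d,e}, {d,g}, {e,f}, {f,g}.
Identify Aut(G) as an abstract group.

S_2 × S_5

The vertices split by degree into {d, f} (degree 5) and {a, b, c, e, g} (degree 2); every edge runs between the two parts, so G is the complete bipartite graph K_{2,5}. Automorphisms preserve the bipartition setwise (since the parts differ in size) and act as S_2 × S_5 within it; |Aut| = 240.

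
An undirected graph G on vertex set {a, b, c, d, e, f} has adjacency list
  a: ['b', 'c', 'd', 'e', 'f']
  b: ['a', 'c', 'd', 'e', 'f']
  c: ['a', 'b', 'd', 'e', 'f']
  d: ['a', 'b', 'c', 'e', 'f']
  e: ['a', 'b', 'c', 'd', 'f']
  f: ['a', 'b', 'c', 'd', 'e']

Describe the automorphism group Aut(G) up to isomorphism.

S_6

Every vertex has degree 5, so G is the complete graph K_6. Every bijection on the vertex set is an automorphism of K_6; hence Aut(K_6) ≅ S_6, order 720.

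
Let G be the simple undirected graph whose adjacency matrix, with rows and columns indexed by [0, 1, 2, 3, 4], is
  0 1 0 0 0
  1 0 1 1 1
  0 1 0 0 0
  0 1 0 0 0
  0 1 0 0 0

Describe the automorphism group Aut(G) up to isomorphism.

Vertex 1 has degree 4 and every other vertex has degree 1, so G is the star K_{1,4} with centre 1. Any automorphism fixes the centre and permutes the 4 leaves freely, so Aut(G) ≅ S_4 of order 4! = 24.

S_4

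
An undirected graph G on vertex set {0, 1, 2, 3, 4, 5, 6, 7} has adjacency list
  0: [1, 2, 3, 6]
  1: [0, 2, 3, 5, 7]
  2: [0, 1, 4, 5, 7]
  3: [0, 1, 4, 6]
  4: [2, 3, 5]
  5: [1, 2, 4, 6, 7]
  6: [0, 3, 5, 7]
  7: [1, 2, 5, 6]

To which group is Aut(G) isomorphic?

the trivial group

The degree sequence is [4, 5, 5, 4, 3, 5, 4, 4]. Checking the degree-preserving permutations of the vertex set shows that none except the identity preserves every edge, so Aut(G) is trivial.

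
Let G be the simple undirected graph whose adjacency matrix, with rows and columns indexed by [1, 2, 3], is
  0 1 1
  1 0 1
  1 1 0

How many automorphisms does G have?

All 3 vertices are pairwise adjacent: G = K_3. Any permutation of the 3 vertices preserves K_3, so Aut(K_3) = S_3 of order 3! = 6.

6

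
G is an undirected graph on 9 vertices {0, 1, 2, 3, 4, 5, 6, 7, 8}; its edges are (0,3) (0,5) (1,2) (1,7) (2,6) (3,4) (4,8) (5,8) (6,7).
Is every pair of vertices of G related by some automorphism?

No

G has two connected components, {0, 3, 4, 5, 8} and {1, 2, 6, 7}; each is 2-regular, so G = C_5 ⊔ C_4. The orbit of 0 under Aut(G) is {0, 3, 4, 5, 8}, which does not contain 1, so G is not vertex-transitive.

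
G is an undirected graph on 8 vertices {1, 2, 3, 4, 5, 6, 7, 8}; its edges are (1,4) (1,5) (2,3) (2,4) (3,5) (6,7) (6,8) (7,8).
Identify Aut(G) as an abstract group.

D_5 × D_3

G has two connected components, {1, 2, 3, 4, 5} and {6, 7, 8}; each is 2-regular, so G = C_5 ⊔ C_3. The components are non-isomorphic (different sizes), so Aut(G) = Aut(C_5) × Aut(C_3) = D_5 × D_3 of order 10·6 = 60.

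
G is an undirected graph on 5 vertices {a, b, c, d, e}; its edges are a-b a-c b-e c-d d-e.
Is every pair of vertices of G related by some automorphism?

G is 2-regular and connected on 5 vertices, i.e. the cycle C_5. C_5 has 5 rotations and 5 reflections, so Aut(C_5) ≅ D_5 of order 10. This group acts transitively on the 5 vertices.

Yes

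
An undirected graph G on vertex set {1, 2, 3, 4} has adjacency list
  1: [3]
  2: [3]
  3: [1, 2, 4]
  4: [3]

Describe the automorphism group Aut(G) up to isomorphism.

Vertex 3 has degree 3 and every other vertex has degree 1, so G is the star K_{1,3} with centre 3. The 3 leaves are pairwise interchangeable while the centre is fixed, giving Aut(G) = S_3.

the symmetric group on 3 letters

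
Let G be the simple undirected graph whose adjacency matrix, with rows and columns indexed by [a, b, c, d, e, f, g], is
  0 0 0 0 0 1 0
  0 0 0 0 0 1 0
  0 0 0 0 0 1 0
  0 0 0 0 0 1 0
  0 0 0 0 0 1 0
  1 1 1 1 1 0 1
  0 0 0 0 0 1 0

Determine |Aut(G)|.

Vertex f has degree 6 and every other vertex has degree 1, so G is the star K_{1,6} with centre f. The 6 leaves are pairwise interchangeable while the centre is fixed, giving Aut(G) = S_6.

720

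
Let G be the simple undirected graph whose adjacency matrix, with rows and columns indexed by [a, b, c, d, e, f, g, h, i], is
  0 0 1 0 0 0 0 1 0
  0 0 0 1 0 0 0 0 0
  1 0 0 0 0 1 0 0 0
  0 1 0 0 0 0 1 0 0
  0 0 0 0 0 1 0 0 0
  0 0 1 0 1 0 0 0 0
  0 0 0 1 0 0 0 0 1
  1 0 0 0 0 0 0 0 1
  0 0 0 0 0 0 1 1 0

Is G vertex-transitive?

No

Automorphisms preserve degree, but G has vertices of degree 1 and vertices of degree 2; no automorphism maps one to the other, so G is not vertex-transitive.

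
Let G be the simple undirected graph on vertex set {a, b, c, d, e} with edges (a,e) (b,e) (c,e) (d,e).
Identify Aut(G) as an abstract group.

Vertex e has degree 4 and every other vertex has degree 1, so G is the star K_{1,4} with centre e. Any automorphism fixes the centre and permutes the 4 leaves freely, so Aut(G) ≅ S_4 of order 4! = 24.

S_4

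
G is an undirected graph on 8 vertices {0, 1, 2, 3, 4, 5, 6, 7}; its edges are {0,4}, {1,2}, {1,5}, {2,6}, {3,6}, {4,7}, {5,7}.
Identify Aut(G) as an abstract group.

Z_2

The degree sequence is [1, 2, 2, 1, 2, 2, 2, 2]; the two degree-1 vertices 0 and 3 are the ends of a path, so G = P_8. The only nontrivial automorphism of a path is the end-to-end reflection, so Aut(G) ≅ Z_2.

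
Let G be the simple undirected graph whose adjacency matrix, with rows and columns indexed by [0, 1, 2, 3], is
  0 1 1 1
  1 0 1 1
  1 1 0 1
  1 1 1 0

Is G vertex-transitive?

Yes

Every vertex has degree 3, so G is the complete graph K_4. Any permutation of the 4 vertices preserves K_4, so Aut(K_4) = S_4 of order 4! = 24. This group acts transitively on the 4 vertices.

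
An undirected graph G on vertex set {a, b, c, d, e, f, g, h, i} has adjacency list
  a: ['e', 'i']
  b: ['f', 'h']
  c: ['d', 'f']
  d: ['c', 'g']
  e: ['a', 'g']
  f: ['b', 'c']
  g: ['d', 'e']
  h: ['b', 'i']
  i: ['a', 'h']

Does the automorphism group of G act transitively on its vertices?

G is 2-regular and connected on 9 vertices, i.e. the cycle C_9. The automorphisms of the 9-cycle are exactly the symmetries of a regular 9-gon: the dihedral group D_9, |D_9| = 18. This group acts transitively on the 9 vertices.

Yes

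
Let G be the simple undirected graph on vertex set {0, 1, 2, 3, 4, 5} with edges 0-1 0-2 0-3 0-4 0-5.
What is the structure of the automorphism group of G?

S_5

Vertex 0 has degree 5 and every other vertex has degree 1, so G is the star K_{1,5} with centre 0. Any automorphism fixes the centre and permutes the 5 leaves freely, so Aut(G) ≅ S_5 of order 5! = 120.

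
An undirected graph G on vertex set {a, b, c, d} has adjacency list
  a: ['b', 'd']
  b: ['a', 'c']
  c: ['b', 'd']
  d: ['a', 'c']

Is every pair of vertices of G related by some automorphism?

Yes

G is 2-regular and connected on 4 vertices, i.e. the cycle C_4. The automorphisms of the 4-cycle are exactly the symmetries of a regular 4-gon: the dihedral group D_4, |D_4| = 8. This group acts transitively on the 4 vertices.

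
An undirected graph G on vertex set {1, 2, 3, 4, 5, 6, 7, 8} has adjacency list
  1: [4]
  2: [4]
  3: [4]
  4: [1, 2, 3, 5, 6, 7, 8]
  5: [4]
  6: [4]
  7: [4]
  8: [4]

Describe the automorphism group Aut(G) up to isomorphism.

S_7

Vertex 4 has degree 7 and every other vertex has degree 1, so G is the star K_{1,7} with centre 4. The 7 leaves are pairwise interchangeable while the centre is fixed, giving Aut(G) = S_7.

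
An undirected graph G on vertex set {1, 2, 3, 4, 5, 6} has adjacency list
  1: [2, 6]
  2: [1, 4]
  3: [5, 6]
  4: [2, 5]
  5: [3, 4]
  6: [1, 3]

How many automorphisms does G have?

12

G is 2-regular and connected on 6 vertices, i.e. the cycle C_6. C_6 has 6 rotations and 6 reflections, so Aut(C_6) ≅ D_6 of order 12.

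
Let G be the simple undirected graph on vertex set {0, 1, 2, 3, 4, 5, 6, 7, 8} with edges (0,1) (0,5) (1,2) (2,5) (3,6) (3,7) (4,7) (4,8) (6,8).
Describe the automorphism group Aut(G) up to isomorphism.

D_4 × D_5

G has two connected components, {3, 4, 6, 7, 8} and {0, 1, 2, 5}; each is 2-regular, so G = C_5 ⊔ C_4. The components are non-isomorphic (different sizes), so Aut(G) = Aut(C_4) × Aut(C_5) = D_4 × D_5 of order 8·10 = 80.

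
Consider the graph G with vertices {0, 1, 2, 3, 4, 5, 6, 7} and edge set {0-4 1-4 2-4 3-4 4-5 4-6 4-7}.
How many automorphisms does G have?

5040

Vertex 4 has degree 7 and every other vertex has degree 1, so G is the star K_{1,7} with centre 4. Any automorphism fixes the centre and permutes the 7 leaves freely, so Aut(G) ≅ S_7 of order 7! = 5040.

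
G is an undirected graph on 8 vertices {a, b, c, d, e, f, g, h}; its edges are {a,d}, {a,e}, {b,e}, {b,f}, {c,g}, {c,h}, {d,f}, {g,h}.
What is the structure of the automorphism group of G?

D_3 × D_5

G has two connected components, {a, b, d, e, f} and {c, g, h}; each is 2-regular, so G = C_5 ⊔ C_3. The components are non-isomorphic (different sizes), so Aut(G) = Aut(C_3) × Aut(C_5) = D_3 × D_5 of order 6·10 = 60.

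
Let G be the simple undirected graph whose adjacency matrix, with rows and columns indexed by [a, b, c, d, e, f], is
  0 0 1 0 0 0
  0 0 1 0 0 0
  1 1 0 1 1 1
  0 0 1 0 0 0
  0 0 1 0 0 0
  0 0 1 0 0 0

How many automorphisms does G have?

120

Vertex c has degree 5 and every other vertex has degree 1, so G is the star K_{1,5} with centre c. Any automorphism fixes the centre and permutes the 5 leaves freely, so Aut(G) ≅ S_5 of order 5! = 120.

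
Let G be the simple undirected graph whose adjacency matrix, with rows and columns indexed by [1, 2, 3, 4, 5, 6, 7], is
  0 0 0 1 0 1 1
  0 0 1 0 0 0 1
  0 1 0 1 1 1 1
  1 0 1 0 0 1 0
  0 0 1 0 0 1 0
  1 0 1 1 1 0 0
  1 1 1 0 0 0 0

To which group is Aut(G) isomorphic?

Degrees alone do not determine every vertex (e.g. 1 and 4 both have degree 3), but their neighbour-degree multisets differ: N(1) has degrees [3, 3, 4] while N(4) has degrees [3, 4, 5]. Repeating this refinement separates all vertices, so the only automorphism is the identity.

the trivial group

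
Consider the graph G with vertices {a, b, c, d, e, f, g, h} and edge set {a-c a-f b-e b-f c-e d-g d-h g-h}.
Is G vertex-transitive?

No

G has two connected components, {a, b, c, e, f} and {d, g, h}; each is 2-regular, so G = C_5 ⊔ C_3. The orbit of a under Aut(G) is {a, b, c, e, f}, which does not contain d, so G is not vertex-transitive.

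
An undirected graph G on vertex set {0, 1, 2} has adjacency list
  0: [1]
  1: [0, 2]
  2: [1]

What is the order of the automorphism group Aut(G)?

The degree sequence is [1, 2, 1]; the two degree-1 vertices 0 and 2 are the ends of a path, so G = P_3. A path has exactly one nontrivial symmetry — reversal — giving Aut(G) of order 2.

2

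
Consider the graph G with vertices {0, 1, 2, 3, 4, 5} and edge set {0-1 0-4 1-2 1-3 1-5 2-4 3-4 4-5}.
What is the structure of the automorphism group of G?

The vertices split by degree into {1, 4} (degree 4) and {0, 2, 3, 5} (degree 2); every edge runs between the two parts, so G is the complete bipartite graph K_{2,4}. The parts have unequal sizes, so no automorphism swaps them; each part is permuted independently, giving S_2 × S_4 of order 2!·4! = 48.

S_2 × S_4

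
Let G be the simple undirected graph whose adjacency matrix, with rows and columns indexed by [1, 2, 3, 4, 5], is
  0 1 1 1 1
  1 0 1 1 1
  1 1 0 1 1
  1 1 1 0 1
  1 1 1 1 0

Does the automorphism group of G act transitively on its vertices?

Every vertex has degree 4, so G is the complete graph K_5. Any permutation of the 5 vertices preserves K_5, so Aut(K_5) = S_5 of order 5! = 120. This group acts transitively on the 5 vertices.

Yes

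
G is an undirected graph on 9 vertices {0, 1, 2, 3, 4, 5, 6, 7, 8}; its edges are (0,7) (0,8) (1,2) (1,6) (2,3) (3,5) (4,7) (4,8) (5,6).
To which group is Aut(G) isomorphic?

G has two connected components, {1, 2, 3, 5, 6} and {0, 4, 7, 8}; each is 2-regular, so G = C_5 ⊔ C_4. The components are non-isomorphic (different sizes), so Aut(G) = Aut(C_4) × Aut(C_5) = D_4 × D_5 of order 8·10 = 80.

D_4 × D_5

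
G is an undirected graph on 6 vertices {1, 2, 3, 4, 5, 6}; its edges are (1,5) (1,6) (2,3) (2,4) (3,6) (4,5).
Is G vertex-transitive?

Every vertex has degree 2 and the graph is connected, so G is the 6-cycle C_6. C_6 has 6 rotations and 6 reflections, so Aut(C_6) ≅ D_6 of order 12. This group acts transitively on the 6 vertices.

Yes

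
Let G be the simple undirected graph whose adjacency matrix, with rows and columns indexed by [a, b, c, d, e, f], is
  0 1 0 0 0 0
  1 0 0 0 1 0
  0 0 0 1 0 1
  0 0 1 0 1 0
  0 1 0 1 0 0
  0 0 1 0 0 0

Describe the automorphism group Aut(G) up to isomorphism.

The degree sequence is [1, 2, 2, 2, 2, 1]; the two degree-1 vertices a and f are the ends of a path, so G = P_6. A path has exactly one nontrivial symmetry — reversal — giving Aut(G) of order 2.

C_2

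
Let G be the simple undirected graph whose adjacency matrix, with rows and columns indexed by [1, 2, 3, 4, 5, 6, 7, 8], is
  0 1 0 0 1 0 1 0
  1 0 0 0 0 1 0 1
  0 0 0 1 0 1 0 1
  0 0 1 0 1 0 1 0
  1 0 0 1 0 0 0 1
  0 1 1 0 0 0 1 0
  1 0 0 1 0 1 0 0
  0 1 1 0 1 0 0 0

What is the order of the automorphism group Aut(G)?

48

G is 3-regular and bipartite on 2^3 = 8 vertices with girth 4; it is the hypercube graph Q_3. Aut(Q_3) consists of the signed permutations of the 3 coordinate axes: 3! permutations times 2^3 sign flips, so |Aut| = 2^3·3! = 48.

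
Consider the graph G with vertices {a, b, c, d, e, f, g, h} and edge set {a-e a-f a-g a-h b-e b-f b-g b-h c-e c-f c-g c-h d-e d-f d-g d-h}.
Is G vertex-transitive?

G is 4-regular and bipartite with parts {a, b, c, d} and {e, f, g, h} (each part is independent and every cross-pair is an edge), so G = K_{4,4}. Aut(K_{4,4}) is the wreath product S_4 ≀ Z_2: permute within each part, then optionally swap the parts; |Aut| = 2·(4!)² = 1152. This group acts transitively on the 8 vertices.

Yes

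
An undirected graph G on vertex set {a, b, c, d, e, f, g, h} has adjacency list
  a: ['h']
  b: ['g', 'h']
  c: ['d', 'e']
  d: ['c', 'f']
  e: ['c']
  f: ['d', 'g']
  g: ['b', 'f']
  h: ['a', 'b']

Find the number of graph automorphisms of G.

The degree sequence is [1, 2, 2, 2, 1, 2, 2, 2]; the two degree-1 vertices a and e are the ends of a path, so G = P_8. A path has exactly one nontrivial symmetry — reversal — giving Aut(G) of order 2.

2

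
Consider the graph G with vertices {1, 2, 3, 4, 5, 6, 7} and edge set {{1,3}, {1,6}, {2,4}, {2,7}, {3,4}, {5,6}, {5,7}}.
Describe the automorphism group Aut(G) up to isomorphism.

D_7

Every vertex has degree 2 and the graph is connected, so G is the 7-cycle C_7. C_7 has 7 rotations and 7 reflections, so Aut(C_7) ≅ D_7 of order 14.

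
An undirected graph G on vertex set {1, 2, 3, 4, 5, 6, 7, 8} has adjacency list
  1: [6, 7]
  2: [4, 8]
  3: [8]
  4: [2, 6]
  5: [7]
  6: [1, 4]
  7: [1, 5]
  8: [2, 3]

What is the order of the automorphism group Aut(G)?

2

The degree sequence is [2, 2, 1, 2, 1, 2, 2, 2]; the two degree-1 vertices 3 and 5 are the ends of a path, so G = P_8. A path has exactly one nontrivial symmetry — reversal — giving Aut(G) of order 2.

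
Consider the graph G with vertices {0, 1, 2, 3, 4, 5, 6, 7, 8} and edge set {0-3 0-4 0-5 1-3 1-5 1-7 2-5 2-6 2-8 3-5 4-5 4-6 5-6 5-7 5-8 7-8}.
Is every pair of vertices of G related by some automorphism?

Vertex 5 is the only vertex of degree 8, so every automorphism fixes it; G is not vertex-transitive.

No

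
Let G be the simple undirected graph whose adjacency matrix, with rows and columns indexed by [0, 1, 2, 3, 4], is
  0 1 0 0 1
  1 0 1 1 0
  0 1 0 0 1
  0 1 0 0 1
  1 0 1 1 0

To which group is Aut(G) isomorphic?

The vertices split by degree into {1, 4} (degree 3) and {0, 2, 3} (degree 2); every edge runs between the two parts, so G is the complete bipartite graph K_{2,3}. Automorphisms preserve the bipartition setwise (since the parts differ in size) and act as S_3 × S_2 within it; |Aut| = 12.

S_3 × S_2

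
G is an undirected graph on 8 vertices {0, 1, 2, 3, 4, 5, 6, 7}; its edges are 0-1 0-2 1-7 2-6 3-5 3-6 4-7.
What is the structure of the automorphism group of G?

C_2

The degree sequence is [2, 2, 2, 2, 1, 1, 2, 2]; the two degree-1 vertices 4 and 5 are the ends of a path, so G = P_8. A path has exactly one nontrivial symmetry — reversal — giving Aut(G) of order 2.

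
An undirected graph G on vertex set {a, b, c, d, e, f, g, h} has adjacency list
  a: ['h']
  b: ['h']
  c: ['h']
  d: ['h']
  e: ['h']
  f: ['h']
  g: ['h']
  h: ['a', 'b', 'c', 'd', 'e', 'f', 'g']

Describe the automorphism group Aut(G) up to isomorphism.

Vertex h has degree 7 and every other vertex has degree 1, so G is the star K_{1,7} with centre h. Any automorphism fixes the centre and permutes the 7 leaves freely, so Aut(G) ≅ S_7 of order 7! = 5040.

S_7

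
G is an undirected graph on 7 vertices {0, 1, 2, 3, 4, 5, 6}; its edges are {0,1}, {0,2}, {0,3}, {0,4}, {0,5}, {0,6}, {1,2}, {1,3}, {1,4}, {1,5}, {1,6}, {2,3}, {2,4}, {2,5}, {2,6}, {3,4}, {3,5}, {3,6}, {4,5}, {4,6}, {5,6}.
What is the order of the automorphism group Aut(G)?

5040

Every vertex has degree 6, so G is the complete graph K_7. Any permutation of the 7 vertices preserves K_7, so Aut(K_7) = S_7 of order 7! = 5040.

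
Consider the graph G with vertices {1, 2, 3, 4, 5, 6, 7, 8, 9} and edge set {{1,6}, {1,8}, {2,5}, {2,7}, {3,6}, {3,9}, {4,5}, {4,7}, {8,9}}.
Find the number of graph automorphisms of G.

80

G has two connected components, {1, 3, 6, 8, 9} and {2, 4, 5, 7}; each is 2-regular, so G = C_5 ⊔ C_4. The components are non-isomorphic (different sizes), so Aut(G) = Aut(C_4) × Aut(C_5) = D_4 × D_5 of order 8·10 = 80.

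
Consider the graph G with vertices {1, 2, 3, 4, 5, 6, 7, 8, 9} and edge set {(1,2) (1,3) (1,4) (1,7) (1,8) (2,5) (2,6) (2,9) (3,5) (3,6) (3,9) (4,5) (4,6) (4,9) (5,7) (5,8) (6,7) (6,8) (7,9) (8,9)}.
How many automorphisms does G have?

The vertices split by degree into {1, 5, 6, 9} (degree 5) and {2, 3, 4, 7, 8} (degree 4); every edge runs between the two parts, so G is the complete bipartite graph K_{4,5}. Automorphisms preserve the bipartition setwise (since the parts differ in size) and act as S_4 × S_5 within it; |Aut| = 2880.

2880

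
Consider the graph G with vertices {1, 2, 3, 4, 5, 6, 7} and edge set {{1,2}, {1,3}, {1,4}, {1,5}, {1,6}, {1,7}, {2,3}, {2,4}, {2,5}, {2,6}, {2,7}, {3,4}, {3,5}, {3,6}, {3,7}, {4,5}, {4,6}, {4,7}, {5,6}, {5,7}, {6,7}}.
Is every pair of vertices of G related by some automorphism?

All 7 vertices are pairwise adjacent: G = K_7. Every bijection on the vertex set is an automorphism of K_7; hence Aut(K_7) ≅ S_7, order 5040. Under this action every vertex can be carried to every other, so G is vertex-transitive.

Yes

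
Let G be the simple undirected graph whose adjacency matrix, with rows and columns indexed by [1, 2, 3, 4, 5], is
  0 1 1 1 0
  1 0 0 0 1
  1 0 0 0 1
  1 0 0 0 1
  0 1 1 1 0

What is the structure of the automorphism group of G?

The vertices split by degree into {1, 5} (degree 3) and {2, 3, 4} (degree 2); every edge runs between the two parts, so G is the complete bipartite graph K_{2,3}. Automorphisms preserve the bipartition setwise (since the parts differ in size) and act as S_3 × S_2 within it; |Aut| = 12.

S_3 × S_2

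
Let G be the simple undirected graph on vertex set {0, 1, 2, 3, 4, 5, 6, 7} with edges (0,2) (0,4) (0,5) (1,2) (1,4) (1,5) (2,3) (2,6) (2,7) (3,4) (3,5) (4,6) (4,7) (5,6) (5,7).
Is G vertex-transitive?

Automorphisms preserve degree, but G has vertices of degree 3 and vertices of degree 5; no automorphism maps one to the other, so G is not vertex-transitive.

No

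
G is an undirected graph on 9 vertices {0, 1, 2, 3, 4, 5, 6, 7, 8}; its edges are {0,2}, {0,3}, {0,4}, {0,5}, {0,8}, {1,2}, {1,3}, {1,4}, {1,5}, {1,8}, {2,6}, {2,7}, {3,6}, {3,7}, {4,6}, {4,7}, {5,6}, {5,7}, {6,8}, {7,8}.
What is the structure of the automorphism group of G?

The vertices split by degree into {0, 1, 6, 7} (degree 5) and {2, 3, 4, 5, 8} (degree 4); every edge runs between the two parts, so G is the complete bipartite graph K_{4,5}. Automorphisms preserve the bipartition setwise (since the parts differ in size) and act as S_4 × S_5 within it; |Aut| = 2880.

S_4 × S_5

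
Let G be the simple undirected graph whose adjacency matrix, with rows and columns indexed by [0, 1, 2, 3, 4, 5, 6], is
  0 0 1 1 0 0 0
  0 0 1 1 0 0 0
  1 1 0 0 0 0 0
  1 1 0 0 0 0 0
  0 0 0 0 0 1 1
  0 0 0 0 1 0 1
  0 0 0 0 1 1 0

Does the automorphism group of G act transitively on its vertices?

No

G has two connected components, {0, 1, 2, 3} and {4, 5, 6}; each is 2-regular, so G = C_4 ⊔ C_3. The orbit of 0 under Aut(G) is {0, 1, 2, 3}, which does not contain 4, so G is not vertex-transitive.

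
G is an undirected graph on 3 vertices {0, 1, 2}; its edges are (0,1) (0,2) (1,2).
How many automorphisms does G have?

Every vertex has degree 2, so G is the complete graph K_3. Every bijection on the vertex set is an automorphism of K_3; hence Aut(K_3) ≅ S_3, order 6.

6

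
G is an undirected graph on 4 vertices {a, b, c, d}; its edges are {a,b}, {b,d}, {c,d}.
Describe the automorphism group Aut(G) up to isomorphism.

The degree sequence is [1, 2, 1, 2]; the two degree-1 vertices a and c are the ends of a path, so G = P_4. A path has exactly one nontrivial symmetry — reversal — giving Aut(G) of order 2.

C_2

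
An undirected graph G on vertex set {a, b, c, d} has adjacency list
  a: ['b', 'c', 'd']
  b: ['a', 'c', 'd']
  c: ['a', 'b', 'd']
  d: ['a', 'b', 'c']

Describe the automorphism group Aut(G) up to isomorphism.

Every vertex has degree 3, so G is the complete graph K_4. Any permutation of the 4 vertices preserves K_4, so Aut(K_4) = S_4 of order 4! = 24.

S_4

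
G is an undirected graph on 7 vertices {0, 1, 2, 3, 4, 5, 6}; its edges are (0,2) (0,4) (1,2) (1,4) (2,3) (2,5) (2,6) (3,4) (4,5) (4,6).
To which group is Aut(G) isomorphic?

The vertices split by degree into {2, 4} (degree 5) and {0, 1, 3, 5, 6} (degree 2); every edge runs between the two parts, so G is the complete bipartite graph K_{2,5}. The parts have unequal sizes, so no automorphism swaps them; each part is permuted independently, giving S_2 × S_5 of order 2!·5! = 240.

S_2 × S_5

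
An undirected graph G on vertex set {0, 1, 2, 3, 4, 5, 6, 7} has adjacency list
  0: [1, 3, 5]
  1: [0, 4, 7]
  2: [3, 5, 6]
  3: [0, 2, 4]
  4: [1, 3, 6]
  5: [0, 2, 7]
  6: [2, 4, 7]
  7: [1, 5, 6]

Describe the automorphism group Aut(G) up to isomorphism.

G is 3-regular and bipartite on 2^3 = 8 vertices with girth 4; it is the hypercube graph Q_3. Aut(Q_3) consists of the signed permutations of the 3 coordinate axes: 3! permutations times 2^3 sign flips, so |Aut| = 2^3·3! = 48.

the hyperoctahedral group B_3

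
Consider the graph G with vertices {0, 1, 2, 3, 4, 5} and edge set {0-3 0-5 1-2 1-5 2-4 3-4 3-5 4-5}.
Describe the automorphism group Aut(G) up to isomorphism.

The degree sequence is [2, 2, 2, 3, 3, 4]. Checking the degree-preserving permutations of the vertex set shows that none except the identity preserves every edge, so Aut(G) is trivial.

1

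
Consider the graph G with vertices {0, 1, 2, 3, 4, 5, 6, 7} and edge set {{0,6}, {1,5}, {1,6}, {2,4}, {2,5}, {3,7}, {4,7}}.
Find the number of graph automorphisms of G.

The degree sequence is [1, 2, 2, 1, 2, 2, 2, 2]; the two degree-1 vertices 0 and 3 are the ends of a path, so G = P_8. The only nontrivial automorphism of a path is the end-to-end reflection, so Aut(G) ≅ Z_2.

2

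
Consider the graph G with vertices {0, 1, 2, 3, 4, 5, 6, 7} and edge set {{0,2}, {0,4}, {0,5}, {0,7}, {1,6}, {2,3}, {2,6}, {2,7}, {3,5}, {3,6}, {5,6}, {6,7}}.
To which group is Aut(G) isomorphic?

the trivial group

The degree sequence is [4, 1, 4, 3, 1, 3, 5, 3]. Checking the degree-preserving permutations of the vertex set shows that none except the identity preserves every edge, so Aut(G) is trivial.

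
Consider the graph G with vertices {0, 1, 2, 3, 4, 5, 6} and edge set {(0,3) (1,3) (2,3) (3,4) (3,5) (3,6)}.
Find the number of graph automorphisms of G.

720

Vertex 3 has degree 6 and every other vertex has degree 1, so G is the star K_{1,6} with centre 3. Any automorphism fixes the centre and permutes the 6 leaves freely, so Aut(G) ≅ S_6 of order 6! = 720.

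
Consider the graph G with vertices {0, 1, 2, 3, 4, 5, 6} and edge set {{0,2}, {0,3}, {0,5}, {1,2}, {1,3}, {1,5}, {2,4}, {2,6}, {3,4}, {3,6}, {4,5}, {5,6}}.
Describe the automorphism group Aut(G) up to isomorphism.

The vertices split by degree into {2, 3, 5} (degree 4) and {0, 1, 4, 6} (degree 3); every edge runs between the two parts, so G is the complete bipartite graph K_{3,4}. The parts have unequal sizes, so no automorphism swaps them; each part is permuted independently, giving S_4 × S_3 of order 4!·3! = 144.

S_4 × S_3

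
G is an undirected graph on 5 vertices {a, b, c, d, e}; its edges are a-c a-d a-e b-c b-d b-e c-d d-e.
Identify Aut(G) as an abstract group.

D_4

Vertex d is the unique vertex of degree 4; the remaining 4 vertices each have degree 3 and induce a cycle, so G is the wheel on 5 vertices with hub d. With the hub fixed, the remaining symmetry is that of the rim cycle C_4, giving the dihedral group D_4.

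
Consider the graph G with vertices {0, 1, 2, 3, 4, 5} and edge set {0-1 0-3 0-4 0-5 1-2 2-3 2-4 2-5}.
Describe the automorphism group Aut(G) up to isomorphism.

S_2 × S_4

The vertices split by degree into {0, 2} (degree 4) and {1, 3, 4, 5} (degree 2); every edge runs between the two parts, so G is the complete bipartite graph K_{2,4}. The parts have unequal sizes, so no automorphism swaps them; each part is permuted independently, giving S_2 × S_4 of order 2!·4! = 48.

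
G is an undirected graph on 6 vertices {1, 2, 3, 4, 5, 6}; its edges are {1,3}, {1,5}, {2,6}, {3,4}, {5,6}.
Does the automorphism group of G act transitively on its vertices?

No

Automorphisms preserve degree, but G has vertices of degree 1 and vertices of degree 2; no automorphism maps one to the other, so G is not vertex-transitive.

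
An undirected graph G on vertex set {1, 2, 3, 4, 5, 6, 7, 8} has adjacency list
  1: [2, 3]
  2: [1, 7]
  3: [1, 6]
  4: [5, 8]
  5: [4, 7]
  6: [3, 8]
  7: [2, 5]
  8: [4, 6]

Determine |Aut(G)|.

16

Every vertex has degree 2 and the graph is connected, so G is the 8-cycle C_8. C_8 has 8 rotations and 8 reflections, so Aut(C_8) ≅ D_8 of order 16.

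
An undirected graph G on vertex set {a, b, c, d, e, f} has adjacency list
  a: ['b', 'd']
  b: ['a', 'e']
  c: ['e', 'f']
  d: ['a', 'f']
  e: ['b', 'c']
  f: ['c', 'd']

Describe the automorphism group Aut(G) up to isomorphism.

the dihedral group of order 12

G is 2-regular and connected on 6 vertices, i.e. the cycle C_6. C_6 has 6 rotations and 6 reflections, so Aut(C_6) ≅ D_6 of order 12.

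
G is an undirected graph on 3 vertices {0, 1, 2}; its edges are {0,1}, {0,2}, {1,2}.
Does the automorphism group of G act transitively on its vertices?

Yes

Every vertex has degree 2, so G is the complete graph K_3. Every bijection on the vertex set is an automorphism of K_3; hence Aut(K_3) ≅ S_3, order 6. Under this action every vertex can be carried to every other, so G is vertex-transitive.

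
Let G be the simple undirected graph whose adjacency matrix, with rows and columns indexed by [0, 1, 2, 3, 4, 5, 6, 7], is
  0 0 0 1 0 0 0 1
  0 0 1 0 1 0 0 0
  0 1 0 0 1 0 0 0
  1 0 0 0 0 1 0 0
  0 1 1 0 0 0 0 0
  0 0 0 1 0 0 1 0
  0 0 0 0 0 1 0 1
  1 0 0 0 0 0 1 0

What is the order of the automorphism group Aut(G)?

G has two connected components, {0, 3, 5, 6, 7} and {1, 2, 4}; each is 2-regular, so G = C_5 ⊔ C_3. No automorphism exchanges components of different sizes, hence Aut(G) is the direct product D_3 × D_5, order 60.

60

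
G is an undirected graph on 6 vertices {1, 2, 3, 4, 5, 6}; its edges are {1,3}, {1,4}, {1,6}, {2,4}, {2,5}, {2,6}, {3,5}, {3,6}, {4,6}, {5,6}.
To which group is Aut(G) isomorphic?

Vertex 6 is the unique vertex of degree 5; the remaining 5 vertices each have degree 3 and induce a cycle, so G is the wheel on 6 vertices with hub 6. Every automorphism fixes the hub and acts on the rim 5-cycle, so Aut(G) ≅ Aut(C_5) = D_5 of order 10.

the dihedral group of order 10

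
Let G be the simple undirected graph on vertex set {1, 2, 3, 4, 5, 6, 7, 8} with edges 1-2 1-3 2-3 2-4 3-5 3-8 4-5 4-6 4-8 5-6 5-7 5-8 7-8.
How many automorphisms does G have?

1

The degree sequence is [2, 3, 4, 4, 5, 2, 2, 4]. Checking the degree-preserving permutations of the vertex set shows that none except the identity preserves every edge, so Aut(G) is trivial.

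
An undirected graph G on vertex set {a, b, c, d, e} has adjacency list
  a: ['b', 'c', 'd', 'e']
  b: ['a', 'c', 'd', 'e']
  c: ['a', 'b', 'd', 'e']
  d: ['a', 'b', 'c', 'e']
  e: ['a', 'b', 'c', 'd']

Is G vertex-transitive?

Every vertex has degree 4, so G is the complete graph K_5. Any permutation of the 5 vertices preserves K_5, so Aut(K_5) = S_5 of order 5! = 120. This group acts transitively on the 5 vertices.

Yes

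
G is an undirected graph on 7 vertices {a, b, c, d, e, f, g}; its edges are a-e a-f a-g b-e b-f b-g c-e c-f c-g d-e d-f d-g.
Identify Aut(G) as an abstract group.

The vertices split by degree into {e, f, g} (degree 4) and {a, b, c, d} (degree 3); every edge runs between the two parts, so G is the complete bipartite graph K_{3,4}. The parts have unequal sizes, so no automorphism swaps them; each part is permuted independently, giving S_4 × S_3 of order 4!·3! = 144.

S_4 × S_3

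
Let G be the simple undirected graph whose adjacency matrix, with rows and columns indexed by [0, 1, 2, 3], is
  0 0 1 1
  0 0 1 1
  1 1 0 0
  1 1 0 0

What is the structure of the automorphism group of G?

G is 2-regular and connected on 4 vertices, i.e. the cycle C_4. C_4 has 4 rotations and 4 reflections, so Aut(C_4) ≅ D_4 of order 8.

the dihedral group of order 8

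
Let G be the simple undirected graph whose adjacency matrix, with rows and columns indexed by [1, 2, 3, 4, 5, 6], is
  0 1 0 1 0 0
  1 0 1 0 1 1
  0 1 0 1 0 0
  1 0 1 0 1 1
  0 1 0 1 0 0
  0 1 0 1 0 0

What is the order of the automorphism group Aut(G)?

48

The vertices split by degree into {2, 4} (degree 4) and {1, 3, 5, 6} (degree 2); every edge runs between the two parts, so G is the complete bipartite graph K_{2,4}. The parts have unequal sizes, so no automorphism swaps them; each part is permuted independently, giving S_2 × S_4 of order 2!·4! = 48.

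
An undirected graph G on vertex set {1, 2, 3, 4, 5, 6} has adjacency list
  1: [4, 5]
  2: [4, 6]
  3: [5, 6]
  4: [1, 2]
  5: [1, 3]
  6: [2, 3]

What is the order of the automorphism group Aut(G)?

12

Every vertex has degree 2 and the graph is connected, so G is the 6-cycle C_6. The automorphisms of the 6-cycle are exactly the symmetries of a regular 6-gon: the dihedral group D_6, |D_6| = 12.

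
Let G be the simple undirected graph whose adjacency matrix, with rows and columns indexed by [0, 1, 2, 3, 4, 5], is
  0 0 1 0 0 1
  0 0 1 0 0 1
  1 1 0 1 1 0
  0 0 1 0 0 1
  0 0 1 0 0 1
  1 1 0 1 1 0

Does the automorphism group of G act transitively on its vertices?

Automorphisms preserve degree, but G has vertices of degree 2 and vertices of degree 4; no automorphism maps one to the other, so G is not vertex-transitive.

No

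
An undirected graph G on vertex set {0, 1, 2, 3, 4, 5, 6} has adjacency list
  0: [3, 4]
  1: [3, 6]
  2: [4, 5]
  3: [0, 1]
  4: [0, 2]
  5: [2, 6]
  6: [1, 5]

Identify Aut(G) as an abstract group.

Every vertex has degree 2 and the graph is connected, so G is the 7-cycle C_7. The automorphisms of the 7-cycle are exactly the symmetries of a regular 7-gon: the dihedral group D_7, |D_7| = 14.

D_7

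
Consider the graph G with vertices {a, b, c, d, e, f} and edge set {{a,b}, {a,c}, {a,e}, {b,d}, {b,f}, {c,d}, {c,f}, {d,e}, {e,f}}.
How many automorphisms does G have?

G is 3-regular and bipartite with parts {b, c, e} and {a, d, f} (each part is independent and every cross-pair is an edge), so G = K_{3,3}. Each part can be permuted independently (S_3 × S_3) and the two equal-size parts can also be swapped, giving (S_3 × S_3) ⋊ Z_2 of order 2·(3!)² = 72.

72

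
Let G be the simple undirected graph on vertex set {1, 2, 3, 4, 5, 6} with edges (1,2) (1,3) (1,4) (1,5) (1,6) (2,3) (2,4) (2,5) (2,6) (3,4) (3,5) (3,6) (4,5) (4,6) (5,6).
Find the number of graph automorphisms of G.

All 6 vertices are pairwise adjacent: G = K_6. Every bijection on the vertex set is an automorphism of K_6; hence Aut(K_6) ≅ S_6, order 720.

720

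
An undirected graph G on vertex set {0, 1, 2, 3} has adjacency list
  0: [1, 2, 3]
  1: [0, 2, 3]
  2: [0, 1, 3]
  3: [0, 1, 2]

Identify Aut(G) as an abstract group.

S_4

Every vertex has degree 3, so G is the complete graph K_4. Any permutation of the 4 vertices preserves K_4, so Aut(K_4) = S_4 of order 4! = 24.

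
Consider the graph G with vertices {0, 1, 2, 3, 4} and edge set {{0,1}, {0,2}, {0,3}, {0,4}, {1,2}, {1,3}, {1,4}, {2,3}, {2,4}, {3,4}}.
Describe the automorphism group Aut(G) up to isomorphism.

Every vertex has degree 4, so G is the complete graph K_5. Every bijection on the vertex set is an automorphism of K_5; hence Aut(K_5) ≅ S_5, order 120.

the symmetric group on 5 letters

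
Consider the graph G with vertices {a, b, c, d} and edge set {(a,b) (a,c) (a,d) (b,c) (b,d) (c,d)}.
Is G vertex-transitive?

All 4 vertices are pairwise adjacent: G = K_4. Every bijection on the vertex set is an automorphism of K_4; hence Aut(K_4) ≅ S_4, order 24. This group acts transitively on the 4 vertices.

Yes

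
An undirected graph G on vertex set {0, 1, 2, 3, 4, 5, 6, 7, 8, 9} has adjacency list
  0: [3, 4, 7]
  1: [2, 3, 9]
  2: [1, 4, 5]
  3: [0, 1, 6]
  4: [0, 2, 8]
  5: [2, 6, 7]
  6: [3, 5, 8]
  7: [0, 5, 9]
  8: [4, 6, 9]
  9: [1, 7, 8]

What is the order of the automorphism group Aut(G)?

120

G is 3-regular on 10 vertices with no triangles and no 4-cycles (girth 5): this is the Petersen graph. Viewing the Petersen graph as the Kneser graph K(5,2) — vertices are 2-subsets of {1,…,5}, edges join disjoint pairs — its automorphisms are exactly the permutations of the 5-element set, so Aut ≅ S_5 of order 120.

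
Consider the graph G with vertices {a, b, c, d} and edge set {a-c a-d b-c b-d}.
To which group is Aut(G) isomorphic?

Every vertex has degree 2 and the graph is connected, so G is the 4-cycle C_4. C_4 has 4 rotations and 4 reflections, so Aut(C_4) ≅ D_4 of order 8.

the dihedral group of order 8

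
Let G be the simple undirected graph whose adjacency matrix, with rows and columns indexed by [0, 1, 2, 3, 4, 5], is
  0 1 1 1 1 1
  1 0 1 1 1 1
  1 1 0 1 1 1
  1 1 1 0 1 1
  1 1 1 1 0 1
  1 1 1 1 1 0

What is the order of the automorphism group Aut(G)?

Every vertex has degree 5, so G is the complete graph K_6. Every bijection on the vertex set is an automorphism of K_6; hence Aut(K_6) ≅ S_6, order 720.

720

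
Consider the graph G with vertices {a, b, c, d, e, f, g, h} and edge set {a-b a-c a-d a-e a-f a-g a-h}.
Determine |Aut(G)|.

5040

Vertex a has degree 7 and every other vertex has degree 1, so G is the star K_{1,7} with centre a. Any automorphism fixes the centre and permutes the 7 leaves freely, so Aut(G) ≅ S_7 of order 7! = 5040.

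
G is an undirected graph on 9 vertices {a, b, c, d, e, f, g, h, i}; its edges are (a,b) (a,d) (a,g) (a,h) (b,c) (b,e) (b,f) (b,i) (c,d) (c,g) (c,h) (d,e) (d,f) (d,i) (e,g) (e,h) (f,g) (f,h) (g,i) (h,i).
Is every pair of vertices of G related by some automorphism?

Automorphisms preserve degree, but G has vertices of degree 4 and vertices of degree 5; no automorphism maps one to the other, so G is not vertex-transitive.

No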